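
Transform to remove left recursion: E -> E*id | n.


Left-recursive alternatives: E*id; non-recursive: n
Introduce E': E -> nE', E' -> *idE' | ε


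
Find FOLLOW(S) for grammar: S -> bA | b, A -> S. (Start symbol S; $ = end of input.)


$ ∈ FOLLOW(S). For each A -> αBβ: add FIRST(β)\{ε} to FOLLOW(B); if β nullable, add FOLLOW(A).
FOLLOW(S) = {$}


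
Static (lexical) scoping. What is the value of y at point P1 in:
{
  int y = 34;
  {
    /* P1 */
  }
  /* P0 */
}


P1's block does not declare y; resolves to the enclosing declaration at depth 0
y = 34


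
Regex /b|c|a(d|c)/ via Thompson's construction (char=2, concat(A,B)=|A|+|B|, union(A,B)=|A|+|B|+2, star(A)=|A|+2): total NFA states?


Syntax tree has 5 char leaf(s), 3 union(s), 0 star(s)
chars contribute 5×2 = 10; each union adds +2; each star adds +2
Total: 10 + 6 + 0 = 16 states


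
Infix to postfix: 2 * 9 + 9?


Left to right (same or higher precedence on left)
Postfix: 2 9 * 9 +


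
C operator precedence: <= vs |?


'<=' is relational (level 7); '|' is bitwise OR (level 3)
Higher level binds tighter
'<=' has higher precedence than '|'


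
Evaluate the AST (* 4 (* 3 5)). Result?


Evaluate inner: (* 3 5) = 15
Evaluate root: (* 4 15) = 60
Result: 60


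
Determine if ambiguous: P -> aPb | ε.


balanced a^n…b^n: each string has a unique parse
Unambiguous


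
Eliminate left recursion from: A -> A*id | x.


Left-recursive alternatives: A*id; non-recursive: x
Introduce A': A -> xA', A' -> *idA' | ε


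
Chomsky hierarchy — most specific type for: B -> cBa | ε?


Single nonterminal LHS, but c^n a^n is not regular
Classification: Type 2 (Context-Free)


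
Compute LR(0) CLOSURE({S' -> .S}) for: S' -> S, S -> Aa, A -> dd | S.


Start: S' -> .S
For each item with dot before a nonterminal B, add B -> .γ for every B-production
Closure: [S' -> .S, S -> .Aa, A -> .dd, A -> .S]


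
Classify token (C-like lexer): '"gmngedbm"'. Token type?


Pattern: double-quoted sequence
Type: STRING_LITERAL


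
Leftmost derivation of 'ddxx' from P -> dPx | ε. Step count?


Derivation: P => dPx => ddPxx => ddxx
Steps: 3


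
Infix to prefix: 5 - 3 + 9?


left-to-right (same/higher precedence on left): tree is (+ (- 5 3) 9)
Prefix: + - 5 3 9


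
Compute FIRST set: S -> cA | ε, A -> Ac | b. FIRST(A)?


Per alternative of A: FIRST(Ac) = {b}; FIRST(b) = {b}
FIRST(A) = {b}


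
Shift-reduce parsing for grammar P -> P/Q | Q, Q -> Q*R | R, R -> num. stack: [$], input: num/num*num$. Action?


no handle on stack; shift 'num'
Action: shift


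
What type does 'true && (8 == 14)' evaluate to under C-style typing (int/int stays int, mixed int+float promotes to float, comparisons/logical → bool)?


Operand types: bool && bool
Rule: logical operators take bool operands and yield bool
Result type: bool


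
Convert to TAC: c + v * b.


Break into single-operator statements:
t1 = v * b
t2 = c + t1


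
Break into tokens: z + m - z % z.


Scan left to right, longest-match per lexeme
Tokens: ID(z), OP(+), ID(m), OP(-), ID(z), OP(%), ID(z)


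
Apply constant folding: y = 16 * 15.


16 * 15 = 240 at compile time
Optimized: y = 240


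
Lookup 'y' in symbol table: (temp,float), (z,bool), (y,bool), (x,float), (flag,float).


Lookup 'y' → type bool


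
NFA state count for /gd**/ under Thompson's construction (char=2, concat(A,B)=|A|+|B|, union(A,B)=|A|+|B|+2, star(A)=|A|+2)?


Syntax tree has 2 char leaf(s), 0 union(s), 2 star(s)
chars contribute 2×2 = 4; each union adds +2; each star adds +2
Total: 4 + 0 + 4 = 8 states


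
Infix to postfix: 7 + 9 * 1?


* has higher precedence, evaluate 9*1 first
Postfix: 7 9 1 * +


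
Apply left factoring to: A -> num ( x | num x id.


Common prefix: 'num'
Factored: A -> num A', A' -> ( x | x id


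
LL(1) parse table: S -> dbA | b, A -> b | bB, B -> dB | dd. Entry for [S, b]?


For [S, b]: 'b' ∈ FIRST(b)
Entry: S -> b


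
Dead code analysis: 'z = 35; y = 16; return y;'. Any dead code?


z is assigned but never read
Dead: 'z = 35'


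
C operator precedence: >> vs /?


'/' is multiplicative (level 10); '>>' is shift (level 8)
Higher level binds tighter
'/' has higher precedence than '>>'


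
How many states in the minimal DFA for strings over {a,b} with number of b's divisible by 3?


Track (count of b) mod 3: states 0..2, accept at 0
Minimal DFA: 3 states


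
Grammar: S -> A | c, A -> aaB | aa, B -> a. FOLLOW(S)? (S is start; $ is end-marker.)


$ ∈ FOLLOW(S). For each A -> αBβ: add FIRST(β)\{ε} to FOLLOW(B); if β nullable, add FOLLOW(A).
FOLLOW(S) = {$}


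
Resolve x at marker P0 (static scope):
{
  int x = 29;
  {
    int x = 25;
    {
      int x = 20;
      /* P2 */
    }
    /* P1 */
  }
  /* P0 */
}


x declared in the same block as P0
x = 29


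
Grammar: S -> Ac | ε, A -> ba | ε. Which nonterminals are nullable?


A nonterminal is nullable iff some alternative derives ε (directly, or every symbol in it is nullable)
Nullable: {A, S}


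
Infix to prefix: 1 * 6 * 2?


left-to-right (same/higher precedence on left): tree is (* (* 1 6) 2)
Prefix: * * 1 6 2


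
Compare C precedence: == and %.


'%' is multiplicative (level 10); '==' is equality (level 6)
Higher level binds tighter
'%' has higher precedence than '=='


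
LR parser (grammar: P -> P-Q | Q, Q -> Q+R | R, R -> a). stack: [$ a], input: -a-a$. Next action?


'a' on top is the handle for R -> a
Action: reduce (R -> a)


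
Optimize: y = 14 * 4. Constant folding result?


14 * 4 = 56 at compile time
Optimized: y = 56


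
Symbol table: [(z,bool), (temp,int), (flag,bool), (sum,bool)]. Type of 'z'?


Lookup 'z' → type bool


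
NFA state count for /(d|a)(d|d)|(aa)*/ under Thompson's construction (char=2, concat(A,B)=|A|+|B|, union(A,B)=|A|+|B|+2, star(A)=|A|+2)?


Syntax tree has 6 char leaf(s), 3 union(s), 1 star(s)
chars contribute 6×2 = 12; each union adds +2; each star adds +2
Total: 12 + 6 + 2 = 20 states


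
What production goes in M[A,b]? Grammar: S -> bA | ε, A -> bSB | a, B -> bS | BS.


For [A, b]: 'b' ∈ FIRST(bSB)
Entry: A -> bSB


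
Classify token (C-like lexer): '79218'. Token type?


Pattern: digits only
Type: INTEGER_LITERAL


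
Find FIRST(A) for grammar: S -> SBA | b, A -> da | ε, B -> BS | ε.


Per alternative of A: FIRST(da) = {d}; FIRST(ε) = {ε}
FIRST(A) = {d, ε}


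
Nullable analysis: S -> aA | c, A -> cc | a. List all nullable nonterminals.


A nonterminal is nullable iff some alternative derives ε (directly, or every symbol in it is nullable)
Nullable: {}


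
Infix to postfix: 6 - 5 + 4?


Left to right (same or higher precedence on left)
Postfix: 6 5 - 4 +


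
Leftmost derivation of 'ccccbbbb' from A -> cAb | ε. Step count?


Derivation: A => cAb => ccAbb => cccAbbb => ccccAbbbb => ccccbbbb
Steps: 5


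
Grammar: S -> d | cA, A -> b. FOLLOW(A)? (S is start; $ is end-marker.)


$ ∈ FOLLOW(S). For each A -> αBβ: add FIRST(β)\{ε} to FOLLOW(B); if β nullable, add FOLLOW(A).
FOLLOW(A) = {$}


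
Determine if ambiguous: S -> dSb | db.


balanced d^n…b^n: each string has a unique parse
Unambiguous


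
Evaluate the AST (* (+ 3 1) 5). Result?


Evaluate inner: (+ 3 1) = 4
Evaluate root: (* 4 5) = 20
Result: 20


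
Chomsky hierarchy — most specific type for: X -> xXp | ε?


Single nonterminal LHS, but x^n p^n is not regular
Classification: Type 2 (Context-Free)


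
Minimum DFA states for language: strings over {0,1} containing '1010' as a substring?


KMP-style automaton: 4 progress states + 1 absorbing accept = 5
Minimal DFA: 5 states


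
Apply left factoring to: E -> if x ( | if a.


Common prefix: 'if'
Factored: E -> if E', E' -> x ( | a


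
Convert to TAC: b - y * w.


Break into single-operator statements:
t1 = y * w
t2 = b - t1


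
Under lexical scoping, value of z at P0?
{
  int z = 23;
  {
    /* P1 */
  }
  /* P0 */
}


z declared in the same block as P0
z = 23


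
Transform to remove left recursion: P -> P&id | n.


Left-recursive alternatives: P&id; non-recursive: n
Introduce P': P -> nP', P' -> &idP' | ε


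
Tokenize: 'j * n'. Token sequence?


Scan left to right, longest-match per lexeme
Tokens: ID(j), OP(*), ID(n)


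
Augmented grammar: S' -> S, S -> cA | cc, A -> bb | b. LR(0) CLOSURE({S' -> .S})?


Start: S' -> .S
For each item with dot before a nonterminal B, add B -> .γ for every B-production
Closure: [S' -> .S, S -> .cA, S -> .cc]


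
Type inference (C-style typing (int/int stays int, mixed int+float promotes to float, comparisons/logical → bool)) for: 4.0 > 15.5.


Operand types: float > float
Rule: comparison yields bool
Result type: bool


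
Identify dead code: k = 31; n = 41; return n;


k is assigned but never read
Dead: 'k = 31'


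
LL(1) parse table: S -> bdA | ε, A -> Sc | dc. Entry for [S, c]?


For [S, c]: ε is nullable and 'c' ∈ FOLLOW(S)
Entry: S -> ε


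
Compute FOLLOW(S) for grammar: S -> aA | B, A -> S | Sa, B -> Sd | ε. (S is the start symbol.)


$ ∈ FOLLOW(S). For each A -> αBβ: add FIRST(β)\{ε} to FOLLOW(B); if β nullable, add FOLLOW(A).
FOLLOW(S) = {$, a, d}


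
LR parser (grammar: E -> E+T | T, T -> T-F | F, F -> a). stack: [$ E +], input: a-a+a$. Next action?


no handle ('E+' is not any RHS); shift 'a'
Action: shift


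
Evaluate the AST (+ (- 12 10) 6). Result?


Evaluate inner: (- 12 10) = 2
Evaluate root: (+ 2 6) = 8
Result: 8


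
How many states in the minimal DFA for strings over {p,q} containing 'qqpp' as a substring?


KMP-style automaton: 4 progress states + 1 absorbing accept = 5
Minimal DFA: 5 states


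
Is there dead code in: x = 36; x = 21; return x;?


first assignment to x is overwritten before any read
Dead: 'x = 36'


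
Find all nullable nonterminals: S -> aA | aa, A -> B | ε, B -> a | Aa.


A nonterminal is nullable iff some alternative derives ε (directly, or every symbol in it is nullable)
Nullable: {A}


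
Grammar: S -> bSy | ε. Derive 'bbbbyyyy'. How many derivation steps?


Derivation: S => bSy => bbSyy => bbbSyyy => bbbbSyyyy => bbbbyyyy
Steps: 5


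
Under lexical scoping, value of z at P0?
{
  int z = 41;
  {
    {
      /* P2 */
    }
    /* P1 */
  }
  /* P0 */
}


z declared in the same block as P0
z = 41


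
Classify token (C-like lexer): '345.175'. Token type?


Pattern: digits with a decimal point
Type: FLOAT_LITERAL


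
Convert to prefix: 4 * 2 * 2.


left-to-right (same/higher precedence on left): tree is (* (* 4 2) 2)
Prefix: * * 4 2 2


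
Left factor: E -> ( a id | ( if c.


Common prefix: '('
Factored: E -> ( E', E' -> a id | if c


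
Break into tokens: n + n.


Scan left to right, longest-match per lexeme
Tokens: ID(n), OP(+), ID(n)


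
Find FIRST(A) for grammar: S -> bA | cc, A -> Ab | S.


Per alternative of A: FIRST(Ab) = {b, c}; FIRST(S) = {b, c}
FIRST(A) = {b, c}


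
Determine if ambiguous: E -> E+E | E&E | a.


'a+a&a' has two parse trees (no precedence encoded between + and &)
Ambiguous


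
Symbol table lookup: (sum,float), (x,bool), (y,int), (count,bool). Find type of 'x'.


Lookup 'x' → type bool


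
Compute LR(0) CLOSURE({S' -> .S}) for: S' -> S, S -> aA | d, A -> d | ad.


Start: S' -> .S
For each item with dot before a nonterminal B, add B -> .γ for every B-production
Closure: [S' -> .S, S -> .aA, S -> .d]


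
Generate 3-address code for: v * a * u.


Break into single-operator statements:
t1 = v * a
t2 = t1 * u


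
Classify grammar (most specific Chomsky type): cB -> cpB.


LHS has context (more than one symbol) and |LHS| ≤ |RHS|
Classification: Type 1 (Context-Sensitive)


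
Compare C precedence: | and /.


'/' is multiplicative (level 10); '|' is bitwise OR (level 3)
Higher level binds tighter
'/' has higher precedence than '|'


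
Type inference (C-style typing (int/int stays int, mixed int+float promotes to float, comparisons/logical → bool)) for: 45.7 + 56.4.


Operand types: float + float
Rule: mixed int/float promotes to float; int/int stays int
Result type: float


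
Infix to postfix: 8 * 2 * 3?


Left to right (same or higher precedence on left)
Postfix: 8 2 * 3 *


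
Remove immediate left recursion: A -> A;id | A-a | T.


Left-recursive alternatives: A;id, A-a; non-recursive: T
Introduce A': A -> TA', A' -> ;idA' | -aA' | ε


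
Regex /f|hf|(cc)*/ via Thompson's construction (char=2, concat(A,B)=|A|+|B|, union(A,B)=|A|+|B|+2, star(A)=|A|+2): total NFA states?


Syntax tree has 5 char leaf(s), 2 union(s), 1 star(s)
chars contribute 5×2 = 10; each union adds +2; each star adds +2
Total: 10 + 4 + 2 = 16 states


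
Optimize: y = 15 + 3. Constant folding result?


15 + 3 = 18 at compile time
Optimized: y = 18


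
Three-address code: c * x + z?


Break into single-operator statements:
t1 = c * x
t2 = t1 + z


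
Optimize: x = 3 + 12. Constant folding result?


3 + 12 = 15 at compile time
Optimized: x = 15


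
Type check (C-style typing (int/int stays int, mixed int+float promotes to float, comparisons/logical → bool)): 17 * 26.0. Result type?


Operand types: int * float
Rule: mixed int/float promotes to float; int/int stays int
Result type: float


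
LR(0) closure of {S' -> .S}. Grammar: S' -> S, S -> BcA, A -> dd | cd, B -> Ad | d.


Start: S' -> .S
For each item with dot before a nonterminal B, add B -> .γ for every B-production
Closure: [S' -> .S, S -> .BcA, B -> .Ad, B -> .d, A -> .dd, A -> .cd]


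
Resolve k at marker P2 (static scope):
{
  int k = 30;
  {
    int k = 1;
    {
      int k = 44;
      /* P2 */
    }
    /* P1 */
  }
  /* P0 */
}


k declared in the same block as P2
k = 44


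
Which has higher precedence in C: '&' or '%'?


'%' is multiplicative (level 10); '&' is bitwise AND (level 5)
Higher level binds tighter
'%' has higher precedence than '&'


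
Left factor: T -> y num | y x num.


Common prefix: 'y'
Factored: T -> y T', T' -> num | x num


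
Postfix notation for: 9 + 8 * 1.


* has higher precedence, evaluate 8*1 first
Postfix: 9 8 1 * +


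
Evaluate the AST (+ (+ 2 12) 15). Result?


Evaluate inner: (+ 2 12) = 14
Evaluate root: (+ 14 15) = 29
Result: 29


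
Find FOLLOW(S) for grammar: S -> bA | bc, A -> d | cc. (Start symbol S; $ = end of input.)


$ ∈ FOLLOW(S). For each A -> αBβ: add FIRST(β)\{ε} to FOLLOW(B); if β nullable, add FOLLOW(A).
FOLLOW(S) = {$}


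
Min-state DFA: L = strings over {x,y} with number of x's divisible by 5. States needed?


Track (count of x) mod 5: states 0..4, accept at 0
Minimal DFA: 5 states


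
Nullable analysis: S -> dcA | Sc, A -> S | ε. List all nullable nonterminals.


A nonterminal is nullable iff some alternative derives ε (directly, or every symbol in it is nullable)
Nullable: {A}


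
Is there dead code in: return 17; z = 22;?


statement follows a return and is unreachable
Dead: 'z = 22'


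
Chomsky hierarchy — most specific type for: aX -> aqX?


LHS has context (more than one symbol) and |LHS| ≤ |RHS|
Classification: Type 1 (Context-Sensitive)


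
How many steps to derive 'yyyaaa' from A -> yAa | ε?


Derivation: A => yAa => yyAaa => yyyAaaa => yyyaaa
Steps: 4


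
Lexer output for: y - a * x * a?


Scan left to right, longest-match per lexeme
Tokens: ID(y), OP(-), ID(a), OP(*), ID(x), OP(*), ID(a)


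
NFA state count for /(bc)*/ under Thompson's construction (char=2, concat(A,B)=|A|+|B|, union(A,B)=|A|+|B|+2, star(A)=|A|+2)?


Syntax tree has 2 char leaf(s), 0 union(s), 1 star(s)
chars contribute 2×2 = 4; each union adds +2; each star adds +2
Total: 4 + 0 + 2 = 6 states


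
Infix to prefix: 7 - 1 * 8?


'*' binds tighter: tree is (- 7 (* 1 8))
Prefix: - 7 * 1 8


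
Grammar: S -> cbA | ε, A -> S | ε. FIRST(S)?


Per alternative of S: FIRST(cbA) = {c}; FIRST(ε) = {ε}
FIRST(S) = {c, ε}


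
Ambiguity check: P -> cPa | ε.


balanced c^n…a^n: each string has a unique parse
Unambiguous


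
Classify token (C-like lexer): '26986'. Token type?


Pattern: digits only
Type: INTEGER_LITERAL


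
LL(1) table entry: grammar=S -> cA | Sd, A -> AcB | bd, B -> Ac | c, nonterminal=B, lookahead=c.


For [B, c]: 'c' ∈ FIRST(c)
Entry: B -> c


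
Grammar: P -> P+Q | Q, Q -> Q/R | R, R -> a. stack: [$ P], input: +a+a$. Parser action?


shift '+' to continue P -> P+Q
Action: shift


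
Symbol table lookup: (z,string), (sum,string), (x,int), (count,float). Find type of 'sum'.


Lookup 'sum' → type string


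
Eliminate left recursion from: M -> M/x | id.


Left-recursive alternatives: M/x; non-recursive: id
Introduce M': M -> idM', M' -> /xM' | ε


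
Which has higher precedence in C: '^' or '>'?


'>' is relational (level 7); '^' is bitwise XOR (level 4)
Higher level binds tighter
'>' has higher precedence than '^'


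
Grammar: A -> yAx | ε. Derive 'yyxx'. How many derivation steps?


Derivation: A => yAx => yyAxx => yyxx
Steps: 3


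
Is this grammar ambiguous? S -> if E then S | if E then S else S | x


dangling else: 'if E then if E then x else x' parses two ways
Ambiguous


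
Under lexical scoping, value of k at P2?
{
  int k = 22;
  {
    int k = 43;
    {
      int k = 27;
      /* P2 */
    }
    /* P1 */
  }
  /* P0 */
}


k declared in the same block as P2
k = 27


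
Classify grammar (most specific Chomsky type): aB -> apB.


LHS has context (more than one symbol) and |LHS| ≤ |RHS|
Classification: Type 1 (Context-Sensitive)


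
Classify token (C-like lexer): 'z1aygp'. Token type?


Pattern: letter/underscore followed by alphanumerics, not a keyword
Type: IDENTIFIER


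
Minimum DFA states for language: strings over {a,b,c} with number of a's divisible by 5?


Track (count of a) mod 5: states 0..4, accept at 0
Minimal DFA: 5 states


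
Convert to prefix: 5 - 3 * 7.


'*' binds tighter: tree is (- 5 (* 3 7))
Prefix: - 5 * 3 7


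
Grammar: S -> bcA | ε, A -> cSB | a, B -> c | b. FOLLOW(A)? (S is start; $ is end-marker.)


$ ∈ FOLLOW(S). For each A -> αBβ: add FIRST(β)\{ε} to FOLLOW(B); if β nullable, add FOLLOW(A).
FOLLOW(A) = {$, b, c}


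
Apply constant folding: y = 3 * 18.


3 * 18 = 54 at compile time
Optimized: y = 54


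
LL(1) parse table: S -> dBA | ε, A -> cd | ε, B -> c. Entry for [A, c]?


For [A, c]: 'c' ∈ FIRST(cd)
Entry: A -> cd


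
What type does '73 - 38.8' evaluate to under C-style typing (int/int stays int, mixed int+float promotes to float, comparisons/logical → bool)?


Operand types: int - float
Rule: mixed int/float promotes to float; int/int stays int
Result type: float


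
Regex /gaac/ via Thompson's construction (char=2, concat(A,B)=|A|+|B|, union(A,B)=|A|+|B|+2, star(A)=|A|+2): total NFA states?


Syntax tree has 4 char leaf(s), 0 union(s), 0 star(s)
chars contribute 4×2 = 8; each union adds +2; each star adds +2
Total: 8 + 0 + 0 = 8 states


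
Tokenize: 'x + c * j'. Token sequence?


Scan left to right, longest-match per lexeme
Tokens: ID(x), OP(+), ID(c), OP(*), ID(j)


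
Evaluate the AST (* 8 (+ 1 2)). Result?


Evaluate inner: (+ 1 2) = 3
Evaluate root: (* 8 3) = 24
Result: 24


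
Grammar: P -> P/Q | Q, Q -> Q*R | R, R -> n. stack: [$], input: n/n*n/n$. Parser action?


no handle on stack; shift 'n'
Action: shift


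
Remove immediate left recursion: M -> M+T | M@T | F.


Left-recursive alternatives: M+T, M@T; non-recursive: F
Introduce M': M -> FM', M' -> +TM' | @TM' | ε


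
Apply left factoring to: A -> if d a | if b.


Common prefix: 'if'
Factored: A -> if A', A' -> d a | b


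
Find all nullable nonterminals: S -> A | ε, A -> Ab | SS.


A nonterminal is nullable iff some alternative derives ε (directly, or every symbol in it is nullable)
Nullable: {A, S}


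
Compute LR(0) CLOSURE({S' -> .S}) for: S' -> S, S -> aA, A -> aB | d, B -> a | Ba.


Start: S' -> .S
For each item with dot before a nonterminal B, add B -> .γ for every B-production
Closure: [S' -> .S, S -> .aA]


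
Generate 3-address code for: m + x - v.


Break into single-operator statements:
t1 = m + x
t2 = t1 - v


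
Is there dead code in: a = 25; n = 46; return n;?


a is assigned but never read
Dead: 'a = 25'


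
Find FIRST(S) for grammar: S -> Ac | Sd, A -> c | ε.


Per alternative of S: FIRST(Ac) = {c}; FIRST(Sd) = {c}
FIRST(S) = {c}


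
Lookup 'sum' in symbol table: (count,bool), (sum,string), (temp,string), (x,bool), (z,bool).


Lookup 'sum' → type string


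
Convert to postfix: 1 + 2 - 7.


Left to right (same or higher precedence on left)
Postfix: 1 2 + 7 -


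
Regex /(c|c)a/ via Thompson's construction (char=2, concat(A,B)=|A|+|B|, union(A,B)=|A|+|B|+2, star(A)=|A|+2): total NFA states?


Syntax tree has 3 char leaf(s), 1 union(s), 0 star(s)
chars contribute 3×2 = 6; each union adds +2; each star adds +2
Total: 6 + 2 + 0 = 8 states


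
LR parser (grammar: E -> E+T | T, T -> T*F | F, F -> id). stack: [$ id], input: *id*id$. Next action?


'id' on top is the handle for F -> id
Action: reduce (F -> id)


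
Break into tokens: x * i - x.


Scan left to right, longest-match per lexeme
Tokens: ID(x), OP(*), ID(i), OP(-), ID(x)


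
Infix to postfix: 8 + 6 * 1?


* has higher precedence, evaluate 6*1 first
Postfix: 8 6 1 * +


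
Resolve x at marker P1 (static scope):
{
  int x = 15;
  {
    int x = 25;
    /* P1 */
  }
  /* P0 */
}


x declared in the same block as P1
x = 25


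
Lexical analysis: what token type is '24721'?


Pattern: digits only
Type: INTEGER_LITERAL


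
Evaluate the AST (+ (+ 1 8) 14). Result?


Evaluate inner: (+ 1 8) = 9
Evaluate root: (+ 9 14) = 23
Result: 23


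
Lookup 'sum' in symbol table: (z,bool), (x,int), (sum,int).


Lookup 'sum' → type int


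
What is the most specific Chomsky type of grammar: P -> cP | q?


Right-linear: every RHS is a terminal or a terminal followed by one nonterminal
Classification: Type 3 (Regular)


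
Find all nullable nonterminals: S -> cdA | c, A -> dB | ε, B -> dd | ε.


A nonterminal is nullable iff some alternative derives ε (directly, or every symbol in it is nullable)
Nullable: {A, B}


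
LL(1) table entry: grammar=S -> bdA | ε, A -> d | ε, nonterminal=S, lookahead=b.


For [S, b]: 'b' ∈ FIRST(bdA)
Entry: S -> bdA


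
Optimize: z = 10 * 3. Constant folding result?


10 * 3 = 30 at compile time
Optimized: z = 30


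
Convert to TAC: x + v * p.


Break into single-operator statements:
t1 = v * p
t2 = x + t1


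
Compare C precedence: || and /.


'/' is multiplicative (level 10); '||' is logical OR (level 1)
Higher level binds tighter
'/' has higher precedence than '||'


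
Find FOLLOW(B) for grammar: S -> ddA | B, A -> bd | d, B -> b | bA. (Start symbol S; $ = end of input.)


$ ∈ FOLLOW(S). For each A -> αBβ: add FIRST(β)\{ε} to FOLLOW(B); if β nullable, add FOLLOW(A).
FOLLOW(B) = {$}


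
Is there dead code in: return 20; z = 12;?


statement follows a return and is unreachable
Dead: 'z = 12'


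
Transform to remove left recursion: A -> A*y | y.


Left-recursive alternatives: A*y; non-recursive: y
Introduce A': A -> yA', A' -> *yA' | ε


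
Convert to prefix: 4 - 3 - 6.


left-to-right (same/higher precedence on left): tree is (- (- 4 3) 6)
Prefix: - - 4 3 6


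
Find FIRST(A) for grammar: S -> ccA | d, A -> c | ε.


Per alternative of A: FIRST(c) = {c}; FIRST(ε) = {ε}
FIRST(A) = {c, ε}


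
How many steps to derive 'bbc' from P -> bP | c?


Derivation: P => bP => bbP => bbc
Steps: 3


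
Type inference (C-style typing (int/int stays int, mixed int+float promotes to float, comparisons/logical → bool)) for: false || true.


Operand types: bool || bool
Rule: logical operators take bool operands and yield bool
Result type: bool


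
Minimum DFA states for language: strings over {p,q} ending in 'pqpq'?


Track the longest suffix of input matching a prefix of 'pqpq': 5 classes (prefixes of length 0..4)
Minimal DFA: 5 states


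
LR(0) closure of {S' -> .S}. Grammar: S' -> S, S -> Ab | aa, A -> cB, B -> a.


Start: S' -> .S
For each item with dot before a nonterminal B, add B -> .γ for every B-production
Closure: [S' -> .S, S -> .Ab, S -> .aa, A -> .cB]


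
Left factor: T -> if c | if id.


Common prefix: 'if'
Factored: T -> if T', T' -> c | id


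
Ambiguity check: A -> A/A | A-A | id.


'id/id-id' has two parse trees (no precedence encoded between / and -)
Ambiguous


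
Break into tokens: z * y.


Scan left to right, longest-match per lexeme
Tokens: ID(z), OP(*), ID(y)


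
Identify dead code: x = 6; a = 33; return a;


x is assigned but never read
Dead: 'x = 6'


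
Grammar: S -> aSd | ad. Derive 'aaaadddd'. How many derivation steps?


Derivation: S => aSd => aaSdd => aaaSddd => aaaadddd
Steps: 4


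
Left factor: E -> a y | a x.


Common prefix: 'a'
Factored: E -> a E', E' -> y | x


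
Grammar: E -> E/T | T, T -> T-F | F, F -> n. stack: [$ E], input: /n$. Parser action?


shift '/' to continue E -> E/T
Action: shift


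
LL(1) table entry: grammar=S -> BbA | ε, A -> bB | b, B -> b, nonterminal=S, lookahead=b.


For [S, b]: 'b' ∈ FIRST(BbA)
Entry: S -> BbA


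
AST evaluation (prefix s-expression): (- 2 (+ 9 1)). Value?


Evaluate inner: (+ 9 1) = 10
Evaluate root: (- 2 10) = -8
Result: -8


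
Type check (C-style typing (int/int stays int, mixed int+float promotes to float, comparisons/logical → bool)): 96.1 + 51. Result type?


Operand types: float + int
Rule: mixed int/float promotes to float; int/int stays int
Result type: float


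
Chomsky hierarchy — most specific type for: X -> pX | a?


Right-linear: every RHS is a terminal or a terminal followed by one nonterminal
Classification: Type 3 (Regular)


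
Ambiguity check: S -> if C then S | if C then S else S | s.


dangling else: 'if C then if C then s else s' parses two ways
Ambiguous


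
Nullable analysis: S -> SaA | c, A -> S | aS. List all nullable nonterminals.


A nonterminal is nullable iff some alternative derives ε (directly, or every symbol in it is nullable)
Nullable: {}


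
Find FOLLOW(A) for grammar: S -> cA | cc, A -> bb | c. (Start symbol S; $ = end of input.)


$ ∈ FOLLOW(S). For each A -> αBβ: add FIRST(β)\{ε} to FOLLOW(B); if β nullable, add FOLLOW(A).
FOLLOW(A) = {$}


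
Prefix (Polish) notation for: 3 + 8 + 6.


left-to-right (same/higher precedence on left): tree is (+ (+ 3 8) 6)
Prefix: + + 3 8 6


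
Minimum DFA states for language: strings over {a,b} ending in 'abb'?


Track the longest suffix of input matching a prefix of 'abb': 4 classes (prefixes of length 0..3)
Minimal DFA: 4 states


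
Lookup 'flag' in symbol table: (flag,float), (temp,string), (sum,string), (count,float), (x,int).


Lookup 'flag' → type float


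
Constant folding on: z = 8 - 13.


8 - 13 = -5 at compile time
Optimized: z = -5


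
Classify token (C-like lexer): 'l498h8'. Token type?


Pattern: letter/underscore followed by alphanumerics, not a keyword
Type: IDENTIFIER


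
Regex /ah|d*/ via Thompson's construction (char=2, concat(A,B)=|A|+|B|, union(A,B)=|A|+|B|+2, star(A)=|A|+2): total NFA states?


Syntax tree has 3 char leaf(s), 1 union(s), 1 star(s)
chars contribute 3×2 = 6; each union adds +2; each star adds +2
Total: 6 + 2 + 2 = 10 states


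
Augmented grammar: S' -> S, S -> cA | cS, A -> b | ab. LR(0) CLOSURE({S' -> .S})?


Start: S' -> .S
For each item with dot before a nonterminal B, add B -> .γ for every B-production
Closure: [S' -> .S, S -> .cA, S -> .cS]


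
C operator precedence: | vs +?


'+' is additive (level 9); '|' is bitwise OR (level 3)
Higher level binds tighter
'+' has higher precedence than '|'


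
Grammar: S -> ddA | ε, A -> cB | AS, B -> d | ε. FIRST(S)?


Per alternative of S: FIRST(ddA) = {d}; FIRST(ε) = {ε}
FIRST(S) = {d, ε}


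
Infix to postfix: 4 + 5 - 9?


Left to right (same or higher precedence on left)
Postfix: 4 5 + 9 -


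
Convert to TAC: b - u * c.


Break into single-operator statements:
t1 = u * c
t2 = b - t1


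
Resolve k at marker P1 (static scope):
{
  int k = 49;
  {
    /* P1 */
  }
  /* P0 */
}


P1's block does not declare k; resolves to the enclosing declaration at depth 0
k = 49


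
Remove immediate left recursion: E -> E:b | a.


Left-recursive alternatives: E:b; non-recursive: a
Introduce E': E -> aE', E' -> :bE' | ε


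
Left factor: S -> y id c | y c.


Common prefix: 'y'
Factored: S -> y S', S' -> id c | c


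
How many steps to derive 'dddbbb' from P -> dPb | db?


Derivation: P => dPb => ddPbb => dddbbb
Steps: 3


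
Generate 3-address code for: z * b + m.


Break into single-operator statements:
t1 = z * b
t2 = t1 + m


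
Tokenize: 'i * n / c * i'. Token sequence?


Scan left to right, longest-match per lexeme
Tokens: ID(i), OP(*), ID(n), OP(/), ID(c), OP(*), ID(i)


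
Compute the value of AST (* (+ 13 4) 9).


Evaluate inner: (+ 13 4) = 17
Evaluate root: (* 17 9) = 153
Result: 153


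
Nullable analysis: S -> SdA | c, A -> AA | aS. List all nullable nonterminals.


A nonterminal is nullable iff some alternative derives ε (directly, or every symbol in it is nullable)
Nullable: {}


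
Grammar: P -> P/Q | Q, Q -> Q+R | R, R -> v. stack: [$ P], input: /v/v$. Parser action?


shift '/' to continue P -> P/Q
Action: shift


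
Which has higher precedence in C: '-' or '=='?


'-' is additive (level 9); '==' is equality (level 6)
Higher level binds tighter
'-' has higher precedence than '=='


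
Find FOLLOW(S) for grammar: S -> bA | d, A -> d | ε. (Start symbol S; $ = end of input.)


$ ∈ FOLLOW(S). For each A -> αBβ: add FIRST(β)\{ε} to FOLLOW(B); if β nullable, add FOLLOW(A).
FOLLOW(S) = {$}


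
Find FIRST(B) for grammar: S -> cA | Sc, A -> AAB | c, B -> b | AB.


Per alternative of B: FIRST(b) = {b}; FIRST(AB) = {c}
FIRST(B) = {b, c}


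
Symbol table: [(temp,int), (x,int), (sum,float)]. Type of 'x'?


Lookup 'x' → type int


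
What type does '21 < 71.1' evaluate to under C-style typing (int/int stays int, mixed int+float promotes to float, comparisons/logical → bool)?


Operand types: int < float
Rule: comparison yields bool
Result type: bool


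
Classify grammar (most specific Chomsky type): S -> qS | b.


Right-linear: every RHS is a terminal or a terminal followed by one nonterminal
Classification: Type 3 (Regular)


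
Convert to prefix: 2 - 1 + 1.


left-to-right (same/higher precedence on left): tree is (+ (- 2 1) 1)
Prefix: + - 2 1 1


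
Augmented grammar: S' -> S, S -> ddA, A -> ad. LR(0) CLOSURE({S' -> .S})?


Start: S' -> .S
For each item with dot before a nonterminal B, add B -> .γ for every B-production
Closure: [S' -> .S, S -> .ddA]


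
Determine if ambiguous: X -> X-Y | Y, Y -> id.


precedence layered via separate nonterminal Y: deterministic
Unambiguous


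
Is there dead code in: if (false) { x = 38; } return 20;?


condition is constant false, so the whole block is unreachable
Dead: 'if (false) { x = 38; }'


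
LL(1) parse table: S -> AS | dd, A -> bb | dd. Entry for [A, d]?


For [A, d]: 'd' ∈ FIRST(dd)
Entry: A -> dd


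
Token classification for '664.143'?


Pattern: digits with a decimal point
Type: FLOAT_LITERAL


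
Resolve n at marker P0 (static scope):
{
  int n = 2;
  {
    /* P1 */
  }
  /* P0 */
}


n declared in the same block as P0
n = 2


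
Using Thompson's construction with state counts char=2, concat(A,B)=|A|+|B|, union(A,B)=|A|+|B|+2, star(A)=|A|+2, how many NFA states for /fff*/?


Syntax tree has 3 char leaf(s), 0 union(s), 1 star(s)
chars contribute 3×2 = 6; each union adds +2; each star adds +2
Total: 6 + 0 + 2 = 8 states


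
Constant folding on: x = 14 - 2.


14 - 2 = 12 at compile time
Optimized: x = 12


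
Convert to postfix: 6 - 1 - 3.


Left to right (same or higher precedence on left)
Postfix: 6 1 - 3 -


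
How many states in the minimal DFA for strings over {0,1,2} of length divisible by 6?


Track length mod 6: states 0..5, accept at 0
Minimal DFA: 6 states


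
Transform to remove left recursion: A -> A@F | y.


Left-recursive alternatives: A@F; non-recursive: y
Introduce A': A -> yA', A' -> @FA' | ε


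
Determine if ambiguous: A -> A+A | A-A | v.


'v+v-v' has two parse trees (no precedence encoded between + and -)
Ambiguous


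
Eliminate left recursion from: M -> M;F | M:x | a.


Left-recursive alternatives: M;F, M:x; non-recursive: a
Introduce M': M -> aM', M' -> ;FM' | :xM' | ε


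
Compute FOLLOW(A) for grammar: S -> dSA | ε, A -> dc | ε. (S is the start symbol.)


$ ∈ FOLLOW(S). For each A -> αBβ: add FIRST(β)\{ε} to FOLLOW(B); if β nullable, add FOLLOW(A).
FOLLOW(A) = {$, d}


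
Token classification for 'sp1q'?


Pattern: letter/underscore followed by alphanumerics, not a keyword
Type: IDENTIFIER


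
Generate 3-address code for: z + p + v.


Break into single-operator statements:
t1 = z + p
t2 = t1 + v


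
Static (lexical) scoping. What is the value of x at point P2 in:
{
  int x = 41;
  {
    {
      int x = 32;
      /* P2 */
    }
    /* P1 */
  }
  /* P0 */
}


x declared in the same block as P2
x = 32


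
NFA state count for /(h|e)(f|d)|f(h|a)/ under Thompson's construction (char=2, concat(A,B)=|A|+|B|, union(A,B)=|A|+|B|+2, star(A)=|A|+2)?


Syntax tree has 7 char leaf(s), 4 union(s), 0 star(s)
chars contribute 7×2 = 14; each union adds +2; each star adds +2
Total: 14 + 8 + 0 = 22 states


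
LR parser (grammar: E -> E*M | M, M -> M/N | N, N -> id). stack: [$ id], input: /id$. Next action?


'id' on top is the handle for N -> id
Action: reduce (N -> id)


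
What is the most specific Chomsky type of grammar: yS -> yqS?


LHS has context (more than one symbol) and |LHS| ≤ |RHS|
Classification: Type 1 (Context-Sensitive)


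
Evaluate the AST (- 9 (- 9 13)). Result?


Evaluate inner: (- 9 13) = -4
Evaluate root: (- 9 -4) = 13
Result: 13


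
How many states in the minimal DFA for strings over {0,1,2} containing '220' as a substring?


KMP-style automaton: 3 progress states + 1 absorbing accept = 4
Minimal DFA: 4 states


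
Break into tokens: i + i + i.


Scan left to right, longest-match per lexeme
Tokens: ID(i), OP(+), ID(i), OP(+), ID(i)


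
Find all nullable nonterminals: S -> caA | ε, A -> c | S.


A nonterminal is nullable iff some alternative derives ε (directly, or every symbol in it is nullable)
Nullable: {A, S}


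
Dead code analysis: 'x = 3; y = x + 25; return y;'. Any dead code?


x is read by y's definition; y is returned
No dead code


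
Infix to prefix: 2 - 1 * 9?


'*' binds tighter: tree is (- 2 (* 1 9))
Prefix: - 2 * 1 9


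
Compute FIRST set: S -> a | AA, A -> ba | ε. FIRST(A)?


Per alternative of A: FIRST(ba) = {b}; FIRST(ε) = {ε}
FIRST(A) = {b, ε}


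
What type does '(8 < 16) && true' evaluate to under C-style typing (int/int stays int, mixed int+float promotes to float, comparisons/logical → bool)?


Operand types: bool && bool
Rule: logical operators take bool operands and yield bool
Result type: bool


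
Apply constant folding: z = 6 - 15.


6 - 15 = -9 at compile time
Optimized: z = -9


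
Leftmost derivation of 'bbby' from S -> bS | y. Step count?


Derivation: S => bS => bbS => bbbS => bbby
Steps: 4


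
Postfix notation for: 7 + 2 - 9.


Left to right (same or higher precedence on left)
Postfix: 7 2 + 9 -


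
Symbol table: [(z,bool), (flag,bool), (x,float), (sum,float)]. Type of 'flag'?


Lookup 'flag' → type bool


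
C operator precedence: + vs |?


'+' is additive (level 9); '|' is bitwise OR (level 3)
Higher level binds tighter
'+' has higher precedence than '|'


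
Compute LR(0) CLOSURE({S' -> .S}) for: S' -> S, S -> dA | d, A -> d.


Start: S' -> .S
For each item with dot before a nonterminal B, add B -> .γ for every B-production
Closure: [S' -> .S, S -> .dA, S -> .d]


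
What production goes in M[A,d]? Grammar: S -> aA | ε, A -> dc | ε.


For [A, d]: 'd' ∈ FIRST(dc)
Entry: A -> dc


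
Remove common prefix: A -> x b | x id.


Common prefix: 'x'
Factored: A -> x A', A' -> b | id


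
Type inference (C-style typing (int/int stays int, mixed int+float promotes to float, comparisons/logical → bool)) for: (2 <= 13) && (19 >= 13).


Operand types: bool && bool
Rule: logical operators take bool operands and yield bool
Result type: bool


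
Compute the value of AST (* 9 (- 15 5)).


Evaluate inner: (- 15 5) = 10
Evaluate root: (* 9 10) = 90
Result: 90


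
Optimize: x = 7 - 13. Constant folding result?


7 - 13 = -6 at compile time
Optimized: x = -6


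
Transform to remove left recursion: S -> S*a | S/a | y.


Left-recursive alternatives: S*a, S/a; non-recursive: y
Introduce S': S -> yS', S' -> *aS' | /aS' | ε


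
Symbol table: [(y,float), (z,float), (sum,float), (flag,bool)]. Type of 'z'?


Lookup 'z' → type float


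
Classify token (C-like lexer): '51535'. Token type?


Pattern: digits only
Type: INTEGER_LITERAL


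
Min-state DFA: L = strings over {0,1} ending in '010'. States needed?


Track the longest suffix of input matching a prefix of '010': 4 classes (prefixes of length 0..3)
Minimal DFA: 4 states


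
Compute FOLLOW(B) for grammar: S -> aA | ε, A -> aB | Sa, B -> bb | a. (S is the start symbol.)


$ ∈ FOLLOW(S). For each A -> αBβ: add FIRST(β)\{ε} to FOLLOW(B); if β nullable, add FOLLOW(A).
FOLLOW(B) = {$, a}


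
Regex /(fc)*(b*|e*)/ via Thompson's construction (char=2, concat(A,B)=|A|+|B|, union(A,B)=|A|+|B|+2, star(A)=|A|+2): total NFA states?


Syntax tree has 4 char leaf(s), 1 union(s), 3 star(s)
chars contribute 4×2 = 8; each union adds +2; each star adds +2
Total: 8 + 2 + 6 = 16 states


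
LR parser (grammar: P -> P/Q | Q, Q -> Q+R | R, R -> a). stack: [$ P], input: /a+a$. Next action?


shift '/' to continue P -> P/Q
Action: shift


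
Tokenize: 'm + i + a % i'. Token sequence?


Scan left to right, longest-match per lexeme
Tokens: ID(m), OP(+), ID(i), OP(+), ID(a), OP(%), ID(i)


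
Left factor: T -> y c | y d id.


Common prefix: 'y'
Factored: T -> y T', T' -> c | d id


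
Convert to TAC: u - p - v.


Break into single-operator statements:
t1 = u - p
t2 = t1 - v


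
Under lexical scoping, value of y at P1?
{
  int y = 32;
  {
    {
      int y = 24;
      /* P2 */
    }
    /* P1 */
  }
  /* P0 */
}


P1's block does not declare y; resolves to the enclosing declaration at depth 0
y = 32


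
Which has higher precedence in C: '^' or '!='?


'!=' is equality (level 6); '^' is bitwise XOR (level 4)
Higher level binds tighter
'!=' has higher precedence than '^'
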